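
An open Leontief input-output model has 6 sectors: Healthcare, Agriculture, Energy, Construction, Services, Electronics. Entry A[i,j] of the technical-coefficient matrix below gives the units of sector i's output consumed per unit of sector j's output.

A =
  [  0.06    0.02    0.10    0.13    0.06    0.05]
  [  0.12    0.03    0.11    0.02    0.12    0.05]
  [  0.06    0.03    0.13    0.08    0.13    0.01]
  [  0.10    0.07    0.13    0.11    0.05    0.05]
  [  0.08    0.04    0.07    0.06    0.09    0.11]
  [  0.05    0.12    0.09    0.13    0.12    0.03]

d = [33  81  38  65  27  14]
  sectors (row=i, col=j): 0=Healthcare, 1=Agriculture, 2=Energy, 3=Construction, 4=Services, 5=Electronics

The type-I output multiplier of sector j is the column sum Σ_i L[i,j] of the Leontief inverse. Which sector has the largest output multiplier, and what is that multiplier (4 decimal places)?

Form M = I − A:
  [  0.94   -0.02   -0.10   -0.13   -0.06   -0.05]
  [ -0.12    0.97   -0.11   -0.02   -0.12   -0.05]
  [ -0.06   -0.03    0.87   -0.08   -0.13   -0.01]
  [ -0.10   -0.07   -0.13    0.89   -0.05   -0.05]
  [ -0.08   -0.04   -0.07   -0.06    0.91   -0.11]
  [ -0.05   -0.12   -0.09   -0.13   -0.12    0.97]
Leontief inverse L = M⁻¹:
  [  1.1209    0.0599    0.1865    0.2036    0.1313    0.0882]
  [  0.1807    1.0673    0.1956    0.0950    0.1982    0.0937]
  [  0.1224    0.0661    1.2164    0.1504    0.2059    0.0534]
  [  0.1735    0.1145    0.2340    1.1957    0.1381    0.0946]
  [  0.1434    0.0850    0.1579    0.1383    1.1699    0.1532]
  [  0.1325    0.1671    0.1976    0.2136    0.2136    1.0836]
Total output x = L · d:
  x_0 = 1.1209·33 + 0.0599·81 + 0.1865·38 + 0.2036·65 + 0.1313·27 + 0.0882·14 = 66.9380
  x_1 = 0.1807·33 + 1.0673·81 + 0.1956·38 + 0.0950·65 + 0.1982·27 + 0.0937·14 = 112.6853
  x_2 = 0.1224·33 + 0.0661·81 + 1.2164·38 + 0.1504·65 + 0.2059·27 + 0.0534·14 = 71.6968
  x_3 = 0.1735·33 + 0.1145·81 + 0.2340·38 + 1.1957·65 + 0.1381·27 + 0.0946·14 = 106.6641
  x_4 = 0.1434·33 + 0.0850·81 + 0.1579·38 + 0.1383·65 + 1.1699·27 + 0.1532·14 = 60.3374
  x_5 = 0.1325·33 + 0.1671·81 + 0.1976·38 + 0.2136·65 + 0.2136·27 + 1.0836·14 = 60.2357
Output multipliers (column sums of L):
  Healthcare: 1.8734
  Agriculture: 1.5599
  Energy: 2.1879
  Construction: 1.9965
  Services: 2.0570
  Electronics: 1.5666

Energy (2.1879)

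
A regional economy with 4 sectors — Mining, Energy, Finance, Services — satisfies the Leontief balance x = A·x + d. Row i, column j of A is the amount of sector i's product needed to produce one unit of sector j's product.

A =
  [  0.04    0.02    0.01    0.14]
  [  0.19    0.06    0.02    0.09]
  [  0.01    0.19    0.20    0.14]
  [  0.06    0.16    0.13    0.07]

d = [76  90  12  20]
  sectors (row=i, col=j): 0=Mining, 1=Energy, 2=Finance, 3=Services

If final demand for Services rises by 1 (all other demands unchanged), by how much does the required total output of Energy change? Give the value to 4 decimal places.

Form M = I − A:
  [  0.96   -0.02   -0.01   -0.14]
  [ -0.19    0.94   -0.02   -0.09]
  [ -0.01   -0.19    0.80   -0.14]
  [ -0.06   -0.16   -0.13    0.93]
Leontief inverse L = M⁻¹:
  [  1.0649    0.0607    0.0429    0.1726]
  [  0.2287    1.1052    0.0548    0.1496]
  [  0.0887    0.3047    1.2974    0.2381]
  [  0.1204    0.2367    0.1936    1.1454]
Total output x = L · d:
  x_0 = 1.0649·76 + 0.0607·90 + 0.0429·12 + 0.1726·20 = 90.3653
  x_1 = 0.2287·76 + 1.1052·90 + 0.0548·12 + 0.1496·20 = 120.5009
  x_2 = 0.0887·76 + 0.3047·90 + 1.2974·12 + 0.2381·20 = 54.4932
  x_3 = 0.1204·76 + 0.2367·90 + 0.1936·12 + 1.1454·20 = 55.6841
Δx_1 = L[1,3] · Δd_3 = 0.1496 · 1 = 0.1496

0.1496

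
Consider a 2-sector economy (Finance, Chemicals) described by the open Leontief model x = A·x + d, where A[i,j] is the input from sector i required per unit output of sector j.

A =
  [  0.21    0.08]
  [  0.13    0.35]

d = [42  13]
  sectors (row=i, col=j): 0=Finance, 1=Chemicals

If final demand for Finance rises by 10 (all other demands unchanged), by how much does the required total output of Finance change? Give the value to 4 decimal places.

12.9199

Form M = I − A:
  [  0.79   -0.08]
  [ -0.13    0.65]
Leontief inverse L = M⁻¹:
  [  1.2920    0.1590]
  [  0.2584    1.5703]
Total output x = L · d:
  x_0 = 1.2920·42 + 0.1590·13 = 56.3307
  x_1 = 0.2584·42 + 1.5703·13 = 31.2661
Δx_0 = L[0,0] · Δd_0 = 1.2920 · 10 = 12.9199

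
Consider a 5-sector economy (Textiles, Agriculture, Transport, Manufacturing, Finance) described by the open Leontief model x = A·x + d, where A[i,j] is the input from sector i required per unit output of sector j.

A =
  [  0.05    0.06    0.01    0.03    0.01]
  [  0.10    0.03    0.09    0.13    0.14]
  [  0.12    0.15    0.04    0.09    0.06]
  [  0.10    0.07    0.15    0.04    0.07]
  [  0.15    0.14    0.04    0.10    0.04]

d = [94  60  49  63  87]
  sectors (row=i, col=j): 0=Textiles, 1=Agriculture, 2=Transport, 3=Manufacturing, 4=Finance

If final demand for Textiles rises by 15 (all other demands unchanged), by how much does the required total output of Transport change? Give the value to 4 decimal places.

2.8913

Form M = I − A:
  [  0.95   -0.06   -0.01   -0.03   -0.01]
  [ -0.10    0.97   -0.09   -0.13   -0.14]
  [ -0.12   -0.15    0.96   -0.09   -0.06]
  [ -0.10   -0.07   -0.15    0.96   -0.07]
  [ -0.15   -0.14   -0.04   -0.10    0.96]
Leontief inverse L = M⁻¹:
  [  1.0740    0.0783    0.0274    0.0496    0.0279]
  [  0.1834    1.1047    0.1426    0.1880    0.1856]
  [  0.1928    0.2073    1.0909    0.1480    0.1112]
  [  0.1714    0.1354    0.1903    1.0950    0.1133]
  [  0.2204    0.1961    0.0904    0.1554    1.0895]
Total output x = L · d:
  x_0 = 1.0740·94 + 0.0783·60 + 0.0274·49 + 0.0496·63 + 0.0279·87 = 112.5550
  x_1 = 0.1834·94 + 1.1047·60 + 0.1426·49 + 0.1880·63 + 0.1856·87 = 118.5028
  x_2 = 0.1928·94 + 0.2073·60 + 1.0909·49 + 0.1480·63 + 0.1112·87 = 103.0082
  x_3 = 0.1714·94 + 0.1354·60 + 0.1903·49 + 1.0950·63 + 0.1133·87 = 112.4026
  x_4 = 0.2204·94 + 0.1961·60 + 0.0904·49 + 0.1554·63 + 1.0895·87 = 141.4940
Δx_2 = L[2,0] · Δd_0 = 0.1928 · 15 = 2.8913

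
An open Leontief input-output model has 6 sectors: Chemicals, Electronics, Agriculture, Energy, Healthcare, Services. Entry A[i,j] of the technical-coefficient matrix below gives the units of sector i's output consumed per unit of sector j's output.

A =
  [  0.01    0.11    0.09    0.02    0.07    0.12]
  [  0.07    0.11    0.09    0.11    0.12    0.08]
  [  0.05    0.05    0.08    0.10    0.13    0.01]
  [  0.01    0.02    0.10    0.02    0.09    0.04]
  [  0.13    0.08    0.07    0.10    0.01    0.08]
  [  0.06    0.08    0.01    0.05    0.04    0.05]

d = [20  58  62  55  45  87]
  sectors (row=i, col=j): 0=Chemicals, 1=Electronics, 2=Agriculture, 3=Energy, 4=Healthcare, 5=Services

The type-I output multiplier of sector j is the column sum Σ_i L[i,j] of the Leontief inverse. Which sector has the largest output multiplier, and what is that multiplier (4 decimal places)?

Healthcare (1.7854)

Form M = I − A:
  [  0.99   -0.11   -0.09   -0.02   -0.07   -0.12]
  [ -0.07    0.89   -0.09   -0.11   -0.12   -0.08]
  [ -0.05   -0.05    0.92   -0.10   -0.13   -0.01]
  [ -0.01   -0.02   -0.10    0.98   -0.09   -0.04]
  [ -0.13   -0.08   -0.07   -0.10    0.99   -0.08]
  [ -0.06   -0.08   -0.01   -0.05   -0.04    0.95]
Leontief inverse L = M⁻¹:
  [  1.0561    0.1660    0.1392    0.0756    0.1265    0.1627]
  [  0.1281    1.1830    0.1642    0.1794    0.1960    0.1416]
  [  0.0934    0.1002    1.1369    0.1507    0.1839    0.0540]
  [  0.0418    0.0538    0.1346    1.0573    0.1259    0.0664]
  [  0.1670    0.1396    0.1293    0.1486    1.0746    0.1310]
  [  0.0877    0.1199    0.0471    0.0834    0.0783    1.0844]
Total output x = L · d:
  x_0 = 1.0561·20 + 0.1660·58 + 0.1392·62 + 0.0756·55 + 0.1265·45 + 0.1627·87 = 63.3869
  x_1 = 0.1281·20 + 1.1830·58 + 0.1642·62 + 0.1794·55 + 0.1960·45 + 0.1416·87 = 112.3659
  x_2 = 0.0934·20 + 0.1002·58 + 1.1369·62 + 0.1507·55 + 0.1839·45 + 0.0540·87 = 99.4311
  x_3 = 0.0418·20 + 0.0538·58 + 0.1346·62 + 1.0573·55 + 0.1259·45 + 0.0664·87 = 81.8894
  x_4 = 0.1670·20 + 0.1396·58 + 0.1293·62 + 0.1486·55 + 1.0746·45 + 0.1310·87 = 87.3789
  x_5 = 0.0877·20 + 0.1199·58 + 0.0471·62 + 0.0834·55 + 0.0783·45 + 1.0844·87 = 114.0804
Output multipliers (column sums of L):
  Chemicals: 1.5741
  Electronics: 1.7625
  Agriculture: 1.7513
  Energy: 1.6949
  Healthcare: 1.7854
  Services: 1.6400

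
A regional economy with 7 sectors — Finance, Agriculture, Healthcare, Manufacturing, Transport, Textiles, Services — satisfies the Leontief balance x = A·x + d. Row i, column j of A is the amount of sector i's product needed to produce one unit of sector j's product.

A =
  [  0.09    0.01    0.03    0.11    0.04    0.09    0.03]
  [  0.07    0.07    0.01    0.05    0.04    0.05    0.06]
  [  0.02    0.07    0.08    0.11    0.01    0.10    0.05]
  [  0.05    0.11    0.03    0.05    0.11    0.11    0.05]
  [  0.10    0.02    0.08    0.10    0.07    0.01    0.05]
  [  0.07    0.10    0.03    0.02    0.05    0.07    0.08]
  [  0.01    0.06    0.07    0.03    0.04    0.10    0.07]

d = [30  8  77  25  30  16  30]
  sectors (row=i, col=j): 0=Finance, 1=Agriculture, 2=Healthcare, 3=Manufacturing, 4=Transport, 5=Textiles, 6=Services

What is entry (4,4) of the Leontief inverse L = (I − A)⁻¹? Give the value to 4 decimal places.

L[4,4] = 1.1115

Form M = I − A:
  [  0.91   -0.01   -0.03   -0.11   -0.04   -0.09   -0.03]
  [ -0.07    0.93   -0.01   -0.05   -0.04   -0.05   -0.06]
  [ -0.02   -0.07    0.92   -0.11   -0.01   -0.10   -0.05]
  [ -0.05   -0.11   -0.03    0.95   -0.11   -0.11   -0.05]
  [ -0.10   -0.02   -0.08   -0.10    0.93   -0.01   -0.05]
  [ -0.07   -0.10   -0.03   -0.02   -0.05    0.93   -0.08]
  [ -0.01   -0.06   -0.07   -0.03   -0.04   -0.10    0.93]
Leontief inverse L = M⁻¹:
  [  1.1340    0.0569    0.0597    0.1550    0.0810    0.1458    0.0687]
  [  0.1070    1.1071    0.0348    0.0872    0.0720    0.0948    0.0935]
  [  0.0618    0.1272    1.1123    0.1544    0.0511    0.1615    0.0949]
  [  0.1062    0.1650    0.0680    1.1047    0.1565    0.1696    0.1001]
  [  0.1446    0.0658    0.1162    0.1550    1.1115    0.0699    0.0893]
  [  0.1128    0.1436    0.0605    0.0640    0.0847    1.1219    0.1207]
  [  0.0455    0.1052    0.1003    0.0681    0.0713    0.1489    1.1092]
Total output x = L · d:
  x_0 = 1.1340·30 + 0.0569·8 + 0.0597·77 + 0.1550·25 + 0.0810·30 + 0.1458·16 + 0.0687·30 = 49.7656
  x_1 = 0.1070·30 + 1.1071·8 + 0.0348·77 + 0.0872·25 + 0.0720·30 + 0.0948·16 + 0.0935·30 = 23.4084
  x_2 = 0.0618·30 + 0.1272·8 + 1.1123·77 + 0.1544·25 + 0.0511·30 + 0.1615·16 + 0.0949·30 = 99.3466
  x_3 = 0.1062·30 + 0.1650·8 + 0.0680·77 + 1.1047·25 + 0.1565·30 + 0.1696·16 + 0.1001·30 = 47.7740
  x_4 = 0.1446·30 + 0.0658·8 + 0.1162·77 + 0.1550·25 + 1.1115·30 + 0.0699·16 + 0.0893·30 = 54.8285
  x_5 = 0.1128·30 + 0.1436·8 + 0.0605·77 + 0.0640·25 + 0.0847·30 + 1.1219·16 + 0.1207·30 = 34.8993
  x_6 = 0.0455·30 + 0.1052·8 + 0.1003·77 + 0.0681·25 + 0.0713·30 + 0.1489·16 + 1.1092·30 = 49.4330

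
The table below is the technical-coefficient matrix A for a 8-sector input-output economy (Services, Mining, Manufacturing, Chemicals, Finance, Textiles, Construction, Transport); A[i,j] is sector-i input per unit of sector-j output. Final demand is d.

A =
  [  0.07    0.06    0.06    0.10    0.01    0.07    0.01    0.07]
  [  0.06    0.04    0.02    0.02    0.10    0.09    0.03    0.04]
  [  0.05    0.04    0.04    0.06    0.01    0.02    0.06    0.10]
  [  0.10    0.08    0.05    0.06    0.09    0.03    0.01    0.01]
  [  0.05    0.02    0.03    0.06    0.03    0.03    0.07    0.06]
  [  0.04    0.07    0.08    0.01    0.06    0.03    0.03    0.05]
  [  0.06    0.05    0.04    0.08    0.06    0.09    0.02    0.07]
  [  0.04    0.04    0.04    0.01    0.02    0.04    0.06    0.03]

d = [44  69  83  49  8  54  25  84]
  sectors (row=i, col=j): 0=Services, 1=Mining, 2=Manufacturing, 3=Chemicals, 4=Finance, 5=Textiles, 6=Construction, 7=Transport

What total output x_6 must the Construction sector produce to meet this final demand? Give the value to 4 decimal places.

Form M = I − A:
  [  0.93   -0.06   -0.06   -0.10   -0.01   -0.07   -0.01   -0.07]
  [ -0.06    0.96   -0.02   -0.02   -0.10   -0.09   -0.03   -0.04]
  [ -0.05   -0.04    0.96   -0.06   -0.01   -0.02   -0.06   -0.10]
  [ -0.10   -0.08   -0.05    0.94   -0.09   -0.03   -0.01   -0.01]
  [ -0.05   -0.02   -0.03   -0.06    0.97   -0.03   -0.07   -0.06]
  [ -0.04   -0.07   -0.08   -0.01   -0.06    0.97   -0.03   -0.05]
  [ -0.06   -0.05   -0.04   -0.08   -0.06   -0.09    0.98   -0.07]
  [ -0.04   -0.04   -0.04   -0.01   -0.02   -0.04   -0.06    0.97]
Leontief inverse L = M⁻¹:
  [  1.1151    0.0997    0.0949    0.1349    0.0461    0.1049    0.0346    0.1065]
  [  0.0963    1.0716    0.0506    0.0513    0.1292    0.1212    0.0549    0.0751]
  [  0.0870    0.0718    1.0677    0.0903    0.0387    0.0519    0.0818    0.1312]
  [  0.1438    0.1152    0.0814    1.0988    0.1234    0.0658    0.0350    0.0484]
  [  0.0850    0.0500    0.0565    0.0904    1.0570    0.0594    0.0896    0.0899]
  [  0.0735    0.0977    0.1055    0.0389    0.0862    1.0599    0.0544    0.0845]
  [  0.1052    0.0896    0.0761    0.1158    0.0967    0.1257    1.0475    0.1084]
  [  0.0663    0.0631    0.0611    0.0334    0.0414    0.0648    0.0763    1.0564]
Total output x = L · d:
  x_0 = 1.1151·44 + 0.0997·69 + 0.0949·83 + 0.1349·49 + 0.0461·8 + 0.1049·54 + 0.0346·25 + 0.1065·84 = 86.2801
  x_1 = 0.0963·44 + 1.0716·69 + 0.0506·83 + 0.0513·49 + 0.1292·8 + 0.1212·54 + 0.0549·25 + 0.0751·84 = 100.1449
  x_2 = 0.0870·44 + 0.0718·69 + 1.0677·83 + 0.0903·49 + 0.0387·8 + 0.0519·54 + 0.0818·25 + 0.1312·84 = 118.0030
  x_3 = 0.1438·44 + 0.1152·69 + 0.0814·83 + 1.0988·49 + 0.1234·8 + 0.0658·54 + 0.0350·25 + 0.0484·84 = 84.3510
  x_4 = 0.0850·44 + 0.0500·69 + 0.0565·83 + 0.0904·49 + 1.0570·8 + 0.0594·54 + 0.0896·25 + 0.0899·84 = 37.7641
  x_5 = 0.0735·44 + 0.0977·69 + 0.1055·83 + 0.0389·49 + 0.0862·8 + 1.0599·54 + 0.0544·25 + 0.0845·84 = 87.0134
  x_6 = 0.1052·44 + 0.0896·69 + 0.0761·83 + 0.1158·49 + 0.0967·8 + 0.1257·54 + 1.0475·25 + 0.1084·84 = 65.6538
  x_7 = 0.0663·44 + 0.0631·69 + 0.0611·83 + 0.0334·49 + 0.0414·8 + 0.0648·54 + 0.0763·25 + 1.0564·84 = 108.4492

65.6538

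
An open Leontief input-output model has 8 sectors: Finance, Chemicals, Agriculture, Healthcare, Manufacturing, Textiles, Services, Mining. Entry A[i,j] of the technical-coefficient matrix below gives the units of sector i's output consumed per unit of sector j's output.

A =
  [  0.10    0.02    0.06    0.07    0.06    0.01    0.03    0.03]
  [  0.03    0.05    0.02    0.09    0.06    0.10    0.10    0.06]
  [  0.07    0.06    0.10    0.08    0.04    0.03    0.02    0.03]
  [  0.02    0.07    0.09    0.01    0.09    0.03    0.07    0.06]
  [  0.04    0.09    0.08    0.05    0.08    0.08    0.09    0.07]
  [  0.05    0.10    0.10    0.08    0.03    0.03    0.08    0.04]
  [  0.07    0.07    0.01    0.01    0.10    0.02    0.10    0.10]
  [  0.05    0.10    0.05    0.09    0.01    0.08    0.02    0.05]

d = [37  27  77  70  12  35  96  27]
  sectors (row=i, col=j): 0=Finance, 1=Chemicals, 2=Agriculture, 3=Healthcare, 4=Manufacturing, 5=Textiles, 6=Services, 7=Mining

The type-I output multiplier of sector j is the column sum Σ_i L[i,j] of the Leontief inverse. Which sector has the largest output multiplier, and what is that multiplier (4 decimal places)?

Chemicals (2.0566)

Form M = I − A:
  [  0.90   -0.02   -0.06   -0.07   -0.06   -0.01   -0.03   -0.03]
  [ -0.03    0.95   -0.02   -0.09   -0.06   -0.10   -0.10   -0.06]
  [ -0.07   -0.06    0.90   -0.08   -0.04   -0.03   -0.02   -0.03]
  [ -0.02   -0.07   -0.09    0.99   -0.09   -0.03   -0.07   -0.06]
  [ -0.04   -0.09   -0.08   -0.05    0.92   -0.08   -0.09   -0.07]
  [ -0.05   -0.10   -0.10   -0.08   -0.03    0.97   -0.08   -0.04]
  [ -0.07   -0.07   -0.01   -0.01   -0.10   -0.02    0.90   -0.10]
  [ -0.05   -0.10   -0.05   -0.09   -0.01   -0.08   -0.02    0.95]
Leontief inverse L = M⁻¹:
  [  1.1403    0.0654    0.1069    0.1106    0.1040    0.0408    0.0718    0.0674]
  [  0.0799    1.1216    0.0801    0.1444    0.1203    0.1465    0.1680    0.1177]
  [  0.1133    0.1127    1.1540    0.1286    0.0879    0.0670    0.0683    0.0717]
  [  0.0651    0.1304    0.1416    1.0622    0.1401    0.0744    0.1255    0.1085]
  [  0.0984    0.1690    0.1481    0.1169    1.1460    0.1355    0.1640    0.1333]
  [  0.1009    0.1643    0.1583    0.1363    0.0891    1.0761    0.1424    0.0940]
  [  0.1203    0.1350    0.0605    0.0649    0.1558    0.0686    1.1616    0.1550]
  [  0.0926    0.1582    0.1044    0.1425    0.0589    0.1216    0.0751    1.0952]
Total output x = L · d:
  x_0 = 1.1403·37 + 0.0654·27 + 0.1069·77 + 0.1106·70 + 0.1040·12 + 0.0408·35 + 0.0718·96 + 0.0674·27 = 71.3184
  x_1 = 0.0799·37 + 1.1216·27 + 0.0801·77 + 0.1444·70 + 0.1203·12 + 0.1465·35 + 0.1680·96 + 0.1177·27 = 75.3850
  x_2 = 0.1133·37 + 0.1127·27 + 1.1540·77 + 0.1286·70 + 0.0879·12 + 0.0670·35 + 0.0683·96 + 0.0717·27 = 116.9895
  x_3 = 0.0651·37 + 0.1304·27 + 0.1416·77 + 1.0622·70 + 0.1401·12 + 0.0744·35 + 0.1255·96 + 0.1085·27 = 110.4455
  x_4 = 0.0984·37 + 0.1690·27 + 0.1481·77 + 0.1169·70 + 1.1460·12 + 0.1355·35 + 0.1640·96 + 0.1333·27 = 65.6329
  x_5 = 0.1009·37 + 0.1643·27 + 0.1583·77 + 0.1363·70 + 0.0891·12 + 1.0761·35 + 0.1424·96 + 0.0940·27 = 84.8333
  x_6 = 0.1203·37 + 0.1350·27 + 0.0605·77 + 0.0649·70 + 0.1558·12 + 0.0686·35 + 1.1616·96 + 0.1550·27 = 137.2767
  x_7 = 0.0926·37 + 0.1582·27 + 0.1044·77 + 0.1425·70 + 0.0589·12 + 0.1216·35 + 0.0751·96 + 1.0952·27 = 67.4553
Output multipliers (column sums of L):
  Finance: 1.8108
  Chemicals: 2.0566
  Agriculture: 1.9539
  Healthcare: 1.9064
  Manufacturing: 1.9019
  Textiles: 1.7306
  Services: 1.9767
  Mining: 1.8429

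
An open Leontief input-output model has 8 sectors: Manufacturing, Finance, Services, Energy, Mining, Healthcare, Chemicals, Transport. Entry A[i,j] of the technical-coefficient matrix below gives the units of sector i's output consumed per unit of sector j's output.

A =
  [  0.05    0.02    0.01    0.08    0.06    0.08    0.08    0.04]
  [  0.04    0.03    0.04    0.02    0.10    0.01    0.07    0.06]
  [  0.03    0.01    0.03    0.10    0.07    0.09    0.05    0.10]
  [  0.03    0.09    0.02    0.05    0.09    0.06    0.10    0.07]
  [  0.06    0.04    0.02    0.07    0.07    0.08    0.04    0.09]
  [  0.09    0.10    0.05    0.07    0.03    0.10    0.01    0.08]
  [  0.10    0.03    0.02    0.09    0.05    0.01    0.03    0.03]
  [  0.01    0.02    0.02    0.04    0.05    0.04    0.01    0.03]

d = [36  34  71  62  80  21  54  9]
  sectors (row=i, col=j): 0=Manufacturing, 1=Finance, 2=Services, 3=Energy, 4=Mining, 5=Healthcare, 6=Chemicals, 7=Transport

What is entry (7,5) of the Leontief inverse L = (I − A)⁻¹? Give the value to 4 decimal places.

L[7,5] = 0.0642

Form M = I − A:
  [  0.95   -0.02   -0.01   -0.08   -0.06   -0.08   -0.08   -0.04]
  [ -0.04    0.97   -0.04   -0.02   -0.10   -0.01   -0.07   -0.06]
  [ -0.03   -0.01    0.97   -0.10   -0.07   -0.09   -0.05   -0.10]
  [ -0.03   -0.09   -0.02    0.95   -0.09   -0.06   -0.10   -0.07]
  [ -0.06   -0.04   -0.02   -0.07    0.93   -0.08   -0.04   -0.09]
  [ -0.09   -0.10   -0.05   -0.07   -0.03    0.90   -0.01   -0.08]
  [ -0.10   -0.03   -0.02   -0.09   -0.05   -0.01    0.97   -0.03]
  [ -0.01   -0.02   -0.02   -0.04   -0.05   -0.04   -0.01    0.97]
Leontief inverse L = M⁻¹:
  [  1.0914    0.0570    0.0289    0.1275    0.1058    0.1235    0.1153    0.0843]
  [  0.0726    1.0542    0.0548    0.0612    0.1401    0.0456    0.0985    0.0981]
  [  0.0720    0.0518    1.0516    0.1518    0.1214    0.1407    0.0875    0.1511]
  [  0.0769    0.1282    0.0427    1.1033    0.1462    0.1060    0.1399    0.1218]
  [  0.1009    0.0783    0.0409    0.1197    1.1206    0.1286    0.0774    0.1388]
  [  0.1346    0.1424    0.0752    0.1249    0.0893    1.1551    0.0551    0.1364]
  [  0.1309    0.0582    0.0341    0.1300    0.0923    0.0474    1.0661    0.0673]
  [  0.0295    0.0392    0.0304    0.0639    0.0749    0.0642    0.0280    1.0554]
Total output x = L · d:
  x_0 = 1.0914·36 + 0.0570·34 + 0.0289·71 + 0.1275·62 + 0.1058·80 + 0.1235·21 + 0.1153·54 + 0.0843·9 = 69.2210
  x_1 = 0.0726·36 + 1.0542·34 + 0.0548·71 + 0.0612·62 + 0.1401·80 + 0.0456·21 + 0.0985·54 + 0.0981·9 = 64.5113
  x_2 = 0.0720·36 + 0.0518·34 + 1.0516·71 + 0.1518·62 + 0.1214·80 + 0.1407·21 + 0.0875·54 + 0.1511·9 = 107.1862
  x_3 = 0.0769·36 + 0.1282·34 + 0.0427·71 + 1.1033·62 + 0.1462·80 + 0.1060·21 + 0.1399·54 + 0.1218·9 = 101.1354
  x_4 = 0.1009·36 + 0.0783·34 + 0.0409·71 + 0.1197·62 + 1.1206·80 + 0.1286·21 + 0.0774·54 + 0.1388·9 = 114.4025
  x_5 = 0.1346·36 + 0.1424·34 + 0.0752·71 + 0.1249·62 + 0.0893·80 + 1.1551·21 + 0.0551·54 + 0.1364·9 = 58.3764
  x_6 = 0.1309·36 + 0.0582·34 + 0.0341·71 + 0.1300·62 + 0.0923·80 + 0.0474·21 + 1.0661·54 + 0.0673·9 = 83.7251
  x_7 = 0.0295·36 + 0.0392·34 + 0.0304·71 + 0.0639·62 + 0.0749·80 + 0.0642·21 + 0.0280·54 + 1.0554·9 = 26.8701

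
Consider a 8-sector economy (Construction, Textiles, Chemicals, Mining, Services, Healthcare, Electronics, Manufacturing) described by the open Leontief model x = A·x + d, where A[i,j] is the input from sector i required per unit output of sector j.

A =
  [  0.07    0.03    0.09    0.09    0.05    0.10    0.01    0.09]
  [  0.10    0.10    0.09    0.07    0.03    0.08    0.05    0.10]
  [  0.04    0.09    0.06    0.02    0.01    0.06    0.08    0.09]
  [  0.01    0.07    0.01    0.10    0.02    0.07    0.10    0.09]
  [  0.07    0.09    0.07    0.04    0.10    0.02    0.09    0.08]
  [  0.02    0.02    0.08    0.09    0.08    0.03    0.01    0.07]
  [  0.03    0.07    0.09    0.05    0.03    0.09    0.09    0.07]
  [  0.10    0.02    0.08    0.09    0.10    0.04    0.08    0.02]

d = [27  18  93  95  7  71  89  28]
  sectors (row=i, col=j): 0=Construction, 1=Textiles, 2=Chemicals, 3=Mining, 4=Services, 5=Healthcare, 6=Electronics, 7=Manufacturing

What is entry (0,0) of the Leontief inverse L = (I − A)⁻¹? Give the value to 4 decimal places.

L[0,0] = 1.1258

Form M = I − A:
  [  0.93   -0.03   -0.09   -0.09   -0.05   -0.10   -0.01   -0.09]
  [ -0.10    0.90   -0.09   -0.07   -0.03   -0.08   -0.05   -0.10]
  [ -0.04   -0.09    0.94   -0.02   -0.01   -0.06   -0.08   -0.09]
  [ -0.01   -0.07   -0.01    0.90   -0.02   -0.07   -0.10   -0.09]
  [ -0.07   -0.09   -0.07   -0.04    0.90   -0.02   -0.09   -0.08]
  [ -0.02   -0.02   -0.08   -0.09   -0.08    0.97   -0.01   -0.07]
  [ -0.03   -0.07   -0.09   -0.05   -0.03   -0.09    0.91   -0.07]
  [ -0.10   -0.02   -0.08   -0.09   -0.10   -0.04   -0.08    0.98]
Leontief inverse L = M⁻¹:
  [  1.1258    0.0905    0.1616    0.1652    0.1067    0.1617    0.0768    0.1684]
  [  0.1713    1.1744    0.1799    0.1592    0.0943    0.1590    0.1279    0.1949]
  [  0.0933    0.1450    1.1284    0.0834    0.0570    0.1179    0.1382    0.1576]
  [  0.0599    0.1267    0.0758    1.1697    0.0691    0.1291    0.1651    0.1595]
  [  0.1384    0.1641    0.1548    0.1169    1.1610    0.0922    0.1676    0.1677]
  [  0.0635    0.0710    0.1327    0.1447    0.1230    1.0762    0.0676    0.1303]
  [  0.0856    0.1338    0.1650    0.1208    0.0825    0.1540    1.1579    0.1482]
  [  0.1552    0.0872    0.1539    0.1620    0.1540    0.1071    0.1513    1.1036]
Total output x = L · d:
  x_0 = 1.1258·27 + 0.0905·18 + 0.1616·93 + 0.1652·95 + 0.1067·7 + 0.1617·71 + 0.0768·89 + 0.1684·28 = 86.5373
  x_1 = 0.1713·27 + 1.1744·18 + 0.1799·93 + 0.1592·95 + 0.0943·7 + 0.1590·71 + 0.1279·89 + 0.1949·28 = 86.4099
  x_2 = 0.0933·27 + 0.1450·18 + 1.1284·93 + 0.0834·95 + 0.0570·7 + 0.1179·71 + 0.1382·89 + 0.1576·28 = 143.4777
  x_3 = 0.0599·27 + 0.1267·18 + 0.0758·93 + 1.1697·95 + 0.0691·7 + 0.1291·71 + 0.1651·89 + 0.1595·28 = 150.8801
  x_4 = 0.1384·27 + 0.1641·18 + 0.1548·93 + 0.1169·95 + 1.1610·7 + 0.0922·71 + 0.1676·89 + 0.1677·28 = 66.4869
  x_5 = 0.0635·27 + 0.0710·18 + 0.1327·93 + 0.1447·95 + 0.1230·7 + 1.0762·71 + 0.0676·89 + 0.1303·28 = 116.0147
  x_6 = 0.0856·27 + 0.1338·18 + 0.1650·93 + 0.1208·95 + 0.0825·7 + 0.1540·71 + 1.1579·89 + 0.1482·28 = 150.2573
  x_7 = 0.1552·27 + 0.0872·18 + 0.1539·93 + 0.1620·95 + 0.1540·7 + 0.1071·71 + 0.1513·89 + 1.1036·28 = 88.5196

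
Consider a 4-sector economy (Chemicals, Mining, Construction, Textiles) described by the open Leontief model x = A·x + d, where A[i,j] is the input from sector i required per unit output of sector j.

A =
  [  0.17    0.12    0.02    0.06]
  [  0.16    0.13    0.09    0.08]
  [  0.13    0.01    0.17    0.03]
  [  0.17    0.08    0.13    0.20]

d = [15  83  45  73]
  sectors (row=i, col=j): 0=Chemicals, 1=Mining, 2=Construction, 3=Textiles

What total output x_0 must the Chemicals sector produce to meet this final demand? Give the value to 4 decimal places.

Form M = I − A:
  [  0.83   -0.12   -0.02   -0.06]
  [ -0.16    0.87   -0.09   -0.08]
  [ -0.13   -0.01    0.83   -0.03]
  [ -0.17   -0.08   -0.13    0.80]
Leontief inverse L = M⁻¹:
  [  1.2758    0.1875    0.0694    0.1170]
  [  0.2877    1.2046    0.1607    0.1481]
  [  0.2154    0.0500    1.2259    0.0671]
  [  0.3349    0.1684    0.2300    1.3006]
Total output x = L · d:
  x_0 = 1.2758·15 + 0.1875·83 + 0.0694·45 + 0.1170·73 = 46.3701
  x_1 = 0.2877·15 + 1.2046·83 + 0.1607·45 + 0.1481·73 = 122.3370
  x_2 = 0.2154·15 + 0.0500·83 + 1.2259·45 + 0.0671·73 = 67.4463
  x_3 = 0.3349·15 + 0.1684·83 + 0.2300·45 + 1.3006·73 = 124.2974

46.3701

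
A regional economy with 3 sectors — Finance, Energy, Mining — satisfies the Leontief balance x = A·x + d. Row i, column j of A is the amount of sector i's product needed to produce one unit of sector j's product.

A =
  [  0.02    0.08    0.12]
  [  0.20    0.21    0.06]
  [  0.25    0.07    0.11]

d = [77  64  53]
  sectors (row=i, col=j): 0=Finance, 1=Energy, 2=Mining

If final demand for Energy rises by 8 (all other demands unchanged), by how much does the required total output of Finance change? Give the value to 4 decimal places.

0.9887

Form M = I − A:
  [  0.98   -0.08   -0.12]
  [ -0.20    0.79   -0.06]
  [ -0.25   -0.07    0.89]
Leontief inverse L = M⁻¹:
  [  1.0851    0.1236    0.1546]
  [  0.2996    1.3076    0.1286]
  [  0.3284    0.1376    1.1771]
Total output x = L · d:
  x_0 = 1.0851·77 + 0.1236·64 + 0.1546·53 = 99.6558
  x_1 = 0.2996·77 + 1.3076·64 + 0.1286·53 = 113.5693
  x_2 = 0.3284·77 + 0.1376·64 + 1.1771·53 = 96.4762
Δx_0 = L[0,1] · Δd_1 = 0.1236 · 8 = 0.9887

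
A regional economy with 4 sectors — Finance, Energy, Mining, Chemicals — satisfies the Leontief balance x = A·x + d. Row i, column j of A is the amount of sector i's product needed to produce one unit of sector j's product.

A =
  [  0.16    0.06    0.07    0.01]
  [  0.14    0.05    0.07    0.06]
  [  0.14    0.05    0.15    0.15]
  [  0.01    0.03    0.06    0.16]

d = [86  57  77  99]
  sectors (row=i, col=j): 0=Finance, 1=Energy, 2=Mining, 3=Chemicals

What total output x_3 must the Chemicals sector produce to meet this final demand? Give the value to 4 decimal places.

Form M = I − A:
  [  0.84   -0.06   -0.07   -0.01]
  [ -0.14    0.95   -0.07   -0.06]
  [ -0.14   -0.05    0.85   -0.15]
  [ -0.01   -0.03   -0.06    0.84]
Leontief inverse L = M⁻¹:
  [  1.2234    0.0844    0.1105    0.0403]
  [  0.1989    1.0742    0.1118    0.0991]
  [  0.2198    0.0851    1.2175    0.2261]
  [  0.0374    0.0454    0.0923    1.2106]
Total output x = L · d:
  x_0 = 1.2234·86 + 0.0844·57 + 0.1105·77 + 0.0403·99 = 122.5296
  x_1 = 0.1989·86 + 1.0742·57 + 0.1118·77 + 0.0991·99 = 96.7497
  x_2 = 0.2198·86 + 0.0851·57 + 1.2175·77 + 0.2261·99 = 139.8896
  x_3 = 0.0374·86 + 0.0454·57 + 0.0923·77 + 1.2106·99 = 132.7633

132.7633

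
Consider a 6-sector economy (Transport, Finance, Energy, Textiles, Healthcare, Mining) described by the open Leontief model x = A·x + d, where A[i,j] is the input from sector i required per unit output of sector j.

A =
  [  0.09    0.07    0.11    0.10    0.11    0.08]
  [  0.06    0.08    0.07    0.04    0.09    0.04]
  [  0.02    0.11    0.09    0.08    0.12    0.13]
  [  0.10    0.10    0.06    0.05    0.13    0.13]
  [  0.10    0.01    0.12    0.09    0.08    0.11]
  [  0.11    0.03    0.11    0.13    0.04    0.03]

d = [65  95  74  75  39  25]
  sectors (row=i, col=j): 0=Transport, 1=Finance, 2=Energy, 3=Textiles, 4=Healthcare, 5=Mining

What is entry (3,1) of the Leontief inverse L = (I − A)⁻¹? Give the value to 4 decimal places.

L[3,1] = 0.1698

Form M = I − A:
  [  0.91   -0.07   -0.11   -0.10   -0.11   -0.08]
  [ -0.06    0.92   -0.07   -0.04   -0.09   -0.04]
  [ -0.02   -0.11    0.91   -0.08   -0.12   -0.13]
  [ -0.10   -0.10   -0.06    0.95   -0.13   -0.13]
  [ -0.10   -0.01   -0.12   -0.09    0.92   -0.11]
  [ -0.11   -0.03   -0.11   -0.13   -0.04    0.97]
Leontief inverse L = M⁻¹:
  [  1.1810    0.1454    0.2179    0.1947    0.2193    0.1836]
  [  0.1197    1.1295    0.1426    0.1023    0.1625    0.1077]
  [  0.1081    0.1791    1.1931    0.1709    0.2200    0.2240]
  [  0.1941    0.1698    0.1704    1.1477    0.2341    0.2262]
  [  0.1847    0.0798    0.2210    0.1815    1.1803    0.2063]
  [  0.1835    0.0978    0.1964    0.2059    0.1349    1.1193]
Total output x = L · d:
  x_0 = 1.1810·65 + 0.1454·95 + 0.2179·74 + 0.1947·75 + 0.2193·39 + 0.1836·25 = 134.4482
  x_1 = 0.1197·65 + 1.1295·95 + 0.1426·74 + 0.1023·75 + 0.1625·39 + 0.1077·25 = 142.3395
  x_2 = 0.1081·65 + 0.1791·95 + 1.1931·74 + 0.1709·75 + 0.2200·39 + 0.2240·25 = 139.3286
  x_3 = 0.1941·65 + 0.1698·95 + 0.1704·74 + 1.1477·75 + 0.2341·39 + 0.2262·25 = 142.2219
  x_4 = 0.1847·65 + 0.0798·95 + 0.2210·74 + 0.1815·75 + 1.1803·39 + 0.2063·25 = 100.7344
  x_5 = 0.1835·65 + 0.0978·95 + 0.1964·74 + 0.2059·75 + 0.1349·39 + 1.1193·25 = 84.4370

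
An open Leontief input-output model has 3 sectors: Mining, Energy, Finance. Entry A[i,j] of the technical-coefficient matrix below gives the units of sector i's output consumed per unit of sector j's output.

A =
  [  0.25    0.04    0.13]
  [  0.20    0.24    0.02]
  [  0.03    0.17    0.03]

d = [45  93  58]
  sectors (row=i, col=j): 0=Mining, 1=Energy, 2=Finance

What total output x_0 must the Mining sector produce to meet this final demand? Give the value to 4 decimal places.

83.0773

Form M = I − A:
  [  0.75   -0.04   -0.13]
  [ -0.20    0.76   -0.02]
  [ -0.03   -0.17    0.97]
Leontief inverse L = M⁻¹:
  [  1.3711    0.1138    0.1861]
  [  0.3636    1.3521    0.0766]
  [  0.1061    0.2405    1.0501]
Total output x = L · d:
  x_0 = 1.3711·45 + 0.1138·93 + 0.1861·58 = 83.0773
  x_1 = 0.3636·45 + 1.3521·93 + 0.0766·58 = 146.5479
  x_2 = 0.1061·45 + 0.2405·93 + 1.0501·58 = 88.0469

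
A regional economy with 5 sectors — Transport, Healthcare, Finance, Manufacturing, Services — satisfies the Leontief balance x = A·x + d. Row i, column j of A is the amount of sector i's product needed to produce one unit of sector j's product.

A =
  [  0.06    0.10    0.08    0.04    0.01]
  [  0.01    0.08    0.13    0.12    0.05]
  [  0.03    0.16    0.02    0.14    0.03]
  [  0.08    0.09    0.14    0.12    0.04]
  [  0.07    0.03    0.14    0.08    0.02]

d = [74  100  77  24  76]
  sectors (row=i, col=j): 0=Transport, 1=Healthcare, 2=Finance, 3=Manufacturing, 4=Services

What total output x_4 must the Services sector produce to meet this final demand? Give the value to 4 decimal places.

Form M = I − A:
  [  0.94   -0.10   -0.08   -0.04   -0.01]
  [ -0.01    0.92   -0.13   -0.12   -0.05]
  [ -0.03   -0.16    0.98   -0.14   -0.03]
  [ -0.08   -0.09   -0.14    0.88   -0.04]
  [ -0.07   -0.03   -0.14   -0.08    0.98]
Leontief inverse L = M⁻¹:
  [  1.0791    0.1488    0.1246    0.0915    0.0262]
  [  0.0405    1.1466    0.1937    0.1956    0.0728]
  [  0.0592    0.2188    1.0921    0.2112    0.0538]
  [  0.1160    0.1697    0.2134    1.2047    0.0655]
  [  0.0962    0.0908    0.1883    0.1410    1.0375]
Total output x = L · d:
  x_0 = 1.0791·74 + 0.1488·100 + 0.1246·77 + 0.0915·24 + 0.0262·76 = 108.5162
  x_1 = 0.0405·74 + 1.1466·100 + 0.1937·77 + 0.1956·24 + 0.0728·76 = 142.7984
  x_2 = 0.0592·74 + 0.2188·100 + 1.0921·77 + 0.2112·24 + 0.0538·76 = 119.5059
  x_3 = 0.1160·74 + 0.1697·100 + 0.2134·77 + 1.2047·24 + 0.0655·76 = 75.8882
  x_4 = 0.0962·74 + 0.0908·100 + 0.1883·77 + 0.1410·24 + 1.0375·76 = 112.9408

112.9408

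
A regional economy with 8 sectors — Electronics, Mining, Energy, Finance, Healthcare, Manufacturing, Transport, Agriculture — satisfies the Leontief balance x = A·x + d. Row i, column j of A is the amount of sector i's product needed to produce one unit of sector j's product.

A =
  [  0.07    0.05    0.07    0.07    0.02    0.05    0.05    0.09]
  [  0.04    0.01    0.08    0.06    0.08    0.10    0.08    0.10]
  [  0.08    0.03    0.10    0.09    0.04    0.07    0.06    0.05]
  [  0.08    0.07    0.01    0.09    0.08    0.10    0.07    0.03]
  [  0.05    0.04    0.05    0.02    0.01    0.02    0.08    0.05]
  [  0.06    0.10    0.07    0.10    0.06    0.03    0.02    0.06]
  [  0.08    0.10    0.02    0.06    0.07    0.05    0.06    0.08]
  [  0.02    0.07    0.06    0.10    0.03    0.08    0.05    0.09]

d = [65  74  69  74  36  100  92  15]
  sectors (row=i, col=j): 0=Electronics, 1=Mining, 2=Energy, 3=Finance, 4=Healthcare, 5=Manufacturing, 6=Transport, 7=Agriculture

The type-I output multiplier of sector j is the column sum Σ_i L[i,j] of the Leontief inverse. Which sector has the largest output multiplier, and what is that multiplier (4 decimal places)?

Finance (2.1767)

Form M = I − A:
  [  0.93   -0.05   -0.07   -0.07   -0.02   -0.05   -0.05   -0.09]
  [ -0.04    0.99   -0.08   -0.06   -0.08   -0.10   -0.08   -0.10]
  [ -0.08   -0.03    0.90   -0.09   -0.04   -0.07   -0.06   -0.05]
  [ -0.08   -0.07   -0.01    0.91   -0.08   -0.10   -0.07   -0.03]
  [ -0.05   -0.04   -0.05   -0.02    0.99   -0.02   -0.08   -0.05]
  [ -0.06   -0.10   -0.07   -0.10   -0.06    0.97   -0.02   -0.06]
  [ -0.08   -0.10   -0.02   -0.06   -0.07   -0.05    0.94   -0.08]
  [ -0.02   -0.07   -0.06   -0.10   -0.03   -0.08   -0.05    0.91]
Leontief inverse L = M⁻¹:
  [  1.1259    0.1062    0.1237    0.1435    0.0667    0.1122    0.1038    0.1547]
  [  0.1042    1.0780    0.1403    0.1422    0.1315    0.1654    0.1407    0.1717]
  [  0.1447    0.0922    1.1586    0.1695    0.0911    0.1358    0.1190    0.1181]
  [  0.1427    0.1338    0.0656    1.1657    0.1327    0.1638    0.1301    0.1004]
  [  0.0889    0.0789    0.0864    0.0685    1.0422    0.0615    0.1172    0.0961]
  [  0.1188    0.1544    0.1266    0.1740    0.1100    1.0969    0.0799    0.1268]
  [  0.1388    0.1595    0.0773    0.1349    0.1206    0.1159    1.1206    0.1527]
  [  0.0790    0.1310    0.1153    0.1783    0.0828    0.1470    0.1077    1.1570]
Total output x = L · d:
  x_0 = 1.1259·65 + 0.1062·74 + 0.1237·69 + 0.1435·74 + 0.0667·36 + 0.1122·100 + 0.1038·92 + 0.1547·15 = 125.6871
  x_1 = 0.1042·65 + 1.0780·74 + 0.1403·69 + 0.1422·74 + 0.1315·36 + 0.1654·100 + 0.1407·92 + 0.1717·15 = 143.5398
  x_2 = 0.1447·65 + 0.0922·74 + 1.1586·69 + 0.1695·74 + 0.0911·36 + 0.1358·100 + 0.1190·92 + 0.1181·15 = 138.2955
  x_3 = 0.1427·65 + 0.1338·74 + 0.0656·69 + 1.1657·74 + 0.1327·36 + 0.1638·100 + 0.1301·92 + 0.1004·15 = 144.5978
  x_4 = 0.0889·65 + 0.0789·74 + 0.0864·69 + 0.0685·74 + 1.0422·36 + 0.0615·100 + 0.1172·92 + 0.0961·15 = 78.5336
  x_5 = 0.1188·65 + 0.1544·74 + 0.1266·69 + 0.1740·74 + 0.1100·36 + 1.0969·100 + 0.0799·92 + 0.1268·15 = 163.6620
  x_6 = 0.1388·65 + 0.1595·74 + 0.0773·69 + 0.1349·74 + 0.1206·36 + 0.1159·100 + 1.1206·92 + 0.1527·15 = 157.4522
  x_7 = 0.0790·65 + 0.1310·74 + 0.1153·69 + 0.1783·74 + 0.0828·36 + 0.1470·100 + 0.1077·92 + 1.1570·15 = 80.9238
Output multipliers (column sums of L):
  Electronics: 1.9429
  Mining: 1.9339
  Energy: 1.8937
  Finance: 2.1767
  Healthcare: 1.7778
  Manufacturing: 1.9984
  Transport: 1.9191
  Agriculture: 2.0775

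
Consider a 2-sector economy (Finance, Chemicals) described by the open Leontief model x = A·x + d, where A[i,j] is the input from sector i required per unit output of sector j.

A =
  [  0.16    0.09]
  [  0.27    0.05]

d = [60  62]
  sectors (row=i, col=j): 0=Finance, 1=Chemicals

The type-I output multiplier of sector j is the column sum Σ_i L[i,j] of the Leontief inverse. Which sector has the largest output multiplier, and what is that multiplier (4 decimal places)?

Form M = I − A:
  [  0.84   -0.09]
  [ -0.27    0.95]
Leontief inverse L = M⁻¹:
  [  1.2279    0.1163]
  [  0.3490    1.0857]
Total output x = L · d:
  x_0 = 1.2279·60 + 0.1163·62 = 80.8841
  x_1 = 0.3490·60 + 1.0857·62 = 88.2513
Output multipliers (column sums of L):
  Finance: 1.5768
  Chemicals: 1.2020

Finance (1.5768)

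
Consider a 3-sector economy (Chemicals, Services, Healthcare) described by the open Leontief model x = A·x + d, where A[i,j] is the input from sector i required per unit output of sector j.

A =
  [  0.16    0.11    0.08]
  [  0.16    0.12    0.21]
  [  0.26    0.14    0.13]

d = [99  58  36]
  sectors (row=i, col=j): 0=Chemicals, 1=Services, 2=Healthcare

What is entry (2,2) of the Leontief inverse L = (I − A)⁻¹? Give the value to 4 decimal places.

Form M = I − A:
  [  0.84   -0.11   -0.08]
  [ -0.16    0.88   -0.21]
  [ -0.26   -0.14    0.87]
Leontief inverse L = M⁻¹:
  [  1.2759    0.1853    0.1620]
  [  0.3359    1.2305    0.3279]
  [  0.4354    0.2534    1.2506]
Total output x = L · d:
  x_0 = 1.2759·99 + 0.1853·58 + 0.1620·36 = 142.8958
  x_1 = 0.3359·99 + 1.2305·58 + 0.3279·36 = 116.4265
  x_2 = 0.4354·99 + 0.2534·58 + 1.2506·36 = 102.8191

L[2,2] = 1.2506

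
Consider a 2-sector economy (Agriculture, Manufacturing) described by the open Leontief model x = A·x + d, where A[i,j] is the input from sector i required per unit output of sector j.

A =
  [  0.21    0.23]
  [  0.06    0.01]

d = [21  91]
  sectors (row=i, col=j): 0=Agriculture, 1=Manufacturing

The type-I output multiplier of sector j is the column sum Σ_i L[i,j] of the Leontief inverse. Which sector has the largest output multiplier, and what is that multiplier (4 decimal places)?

Form M = I − A:
  [  0.79   -0.23]
  [ -0.06    0.99]
Leontief inverse L = M⁻¹:
  [  1.2886    0.2994]
  [  0.0781    1.0282]
Total output x = L · d:
  x_0 = 1.2886·21 + 0.2994·91 = 54.3017
  x_1 = 0.0781·21 + 1.0282·91 = 95.2102
Output multipliers (column sums of L):
  Agriculture: 1.3667
  Manufacturing: 1.3276

Agriculture (1.3667)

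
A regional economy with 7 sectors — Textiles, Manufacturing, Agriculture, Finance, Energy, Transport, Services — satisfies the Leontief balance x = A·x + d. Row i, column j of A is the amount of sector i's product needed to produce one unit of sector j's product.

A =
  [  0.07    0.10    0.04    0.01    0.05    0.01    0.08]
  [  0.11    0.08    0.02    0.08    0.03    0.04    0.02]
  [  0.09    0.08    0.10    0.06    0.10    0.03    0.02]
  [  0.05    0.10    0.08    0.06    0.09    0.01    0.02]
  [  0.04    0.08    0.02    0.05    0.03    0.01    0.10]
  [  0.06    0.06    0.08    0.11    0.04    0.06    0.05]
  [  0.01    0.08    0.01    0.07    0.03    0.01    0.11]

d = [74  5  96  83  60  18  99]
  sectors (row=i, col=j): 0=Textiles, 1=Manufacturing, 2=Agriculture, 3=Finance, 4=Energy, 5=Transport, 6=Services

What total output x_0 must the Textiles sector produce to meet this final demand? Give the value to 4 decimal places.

108.5704

Form M = I − A:
  [  0.93   -0.10   -0.04   -0.01   -0.05   -0.01   -0.08]
  [ -0.11    0.92   -0.02   -0.08   -0.03   -0.04   -0.02]
  [ -0.09   -0.08    0.90   -0.06   -0.10   -0.03   -0.02]
  [ -0.05   -0.10   -0.08    0.94   -0.09   -0.01   -0.02]
  [ -0.04   -0.08   -0.02   -0.05    0.97   -0.01   -0.10]
  [ -0.06   -0.06   -0.08   -0.11   -0.04    0.94   -0.05]
  [ -0.01   -0.08   -0.01   -0.07   -0.03   -0.01    0.89]
Leontief inverse L = M⁻¹:
  [  1.1071    0.1485    0.0614    0.0436    0.0765    0.0226    0.1151]
  [  0.1517    1.1337    0.0489    0.1148    0.0624    0.0539    0.0528]
  [  0.1430    0.1468    1.1381    0.1045    0.1428    0.0474    0.0628]
  [  0.0960    0.1569    0.1111    1.0990    0.1259    0.0249    0.0549]
  [  0.0712    0.1247    0.0400    0.0823    1.0551    0.0208    0.1317]
  [  0.1089    0.1246    0.1202    0.1566    0.0836    1.0776    0.0887]
  [  0.0389    0.1232    0.0293    0.1030    0.0545    0.0204    1.1401]
Total output x = L · d:
  x_0 = 1.1071·74 + 0.1485·5 + 0.0614·96 + 0.0436·83 + 0.0765·60 + 0.0226·18 + 0.1151·99 = 108.5704
  x_1 = 0.1517·74 + 1.1337·5 + 0.0489·96 + 0.1148·83 + 0.0624·60 + 0.0539·18 + 0.0528·99 = 41.0637
  x_2 = 0.1430·74 + 0.1468·5 + 1.1381·96 + 0.1045·83 + 0.1428·60 + 0.0474·18 + 0.0628·99 = 144.8849
  x_3 = 0.0960·74 + 0.1569·5 + 0.1111·96 + 1.0990·83 + 0.1259·60 + 0.0249·18 + 0.0549·99 = 123.2047
  x_4 = 0.0712·74 + 0.1247·5 + 0.0400·96 + 0.0823·83 + 1.0551·60 + 0.0208·18 + 0.1317·99 = 93.2840
  x_5 = 0.1089·74 + 0.1246·5 + 0.1202·96 + 0.1566·83 + 0.0836·60 + 1.0776·18 + 0.0887·99 = 66.4048
  x_6 = 0.0389·74 + 0.1232·5 + 0.0293·96 + 0.1030·83 + 0.0545·60 + 0.0204·18 + 1.1401·99 = 131.3557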